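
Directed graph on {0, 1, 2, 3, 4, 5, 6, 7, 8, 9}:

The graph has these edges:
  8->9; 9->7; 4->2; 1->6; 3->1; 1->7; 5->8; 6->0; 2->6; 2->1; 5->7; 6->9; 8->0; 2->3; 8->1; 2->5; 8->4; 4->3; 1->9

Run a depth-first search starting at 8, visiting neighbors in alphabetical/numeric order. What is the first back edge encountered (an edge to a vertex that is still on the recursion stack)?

5->8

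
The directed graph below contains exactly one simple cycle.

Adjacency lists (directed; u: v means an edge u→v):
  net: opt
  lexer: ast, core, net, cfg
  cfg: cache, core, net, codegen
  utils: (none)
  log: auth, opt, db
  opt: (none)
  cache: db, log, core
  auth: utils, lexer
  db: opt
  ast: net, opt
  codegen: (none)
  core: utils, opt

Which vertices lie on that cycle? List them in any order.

cfg, log, auth, cache, lexer

DFS with gray/black marking from log:
log gray
  auth gray
    utils gray
    utils black
    lexer gray
      ast gray
        net gray
          opt gray
          opt black
        net black
        ast→opt: opt black — skip
      ast black
      core gray
        core→utils: utils black — skip
        core→opt: opt black — skip
      core black
      lexer→net: net black — skip
      cfg gray
        cache gray
          db gray
            db→opt: opt black — skip
          db black
          cache→log: log is gray → back edge
Back edge closes the cycle log → auth → lexer → cfg → cache → log; its vertices are {cfg, log, auth, cache, lexer}.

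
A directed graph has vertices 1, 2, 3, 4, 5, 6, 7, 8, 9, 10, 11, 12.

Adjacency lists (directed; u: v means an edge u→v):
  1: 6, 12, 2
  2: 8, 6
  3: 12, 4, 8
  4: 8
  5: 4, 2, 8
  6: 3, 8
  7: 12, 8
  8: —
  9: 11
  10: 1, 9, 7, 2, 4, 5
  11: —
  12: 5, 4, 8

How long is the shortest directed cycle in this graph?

5

For each vertex v, BFS finds the shortest path from v back to v.
The shortest such closed walk is 5 → 2 → 6 → 3 → 12 → 5, length 5.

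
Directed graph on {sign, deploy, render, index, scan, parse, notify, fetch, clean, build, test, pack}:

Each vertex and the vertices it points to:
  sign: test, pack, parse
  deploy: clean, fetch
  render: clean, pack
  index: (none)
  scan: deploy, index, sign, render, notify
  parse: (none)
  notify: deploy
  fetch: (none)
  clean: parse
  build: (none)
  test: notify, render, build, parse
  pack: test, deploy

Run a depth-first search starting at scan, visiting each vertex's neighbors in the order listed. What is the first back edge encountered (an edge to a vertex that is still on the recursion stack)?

pack→test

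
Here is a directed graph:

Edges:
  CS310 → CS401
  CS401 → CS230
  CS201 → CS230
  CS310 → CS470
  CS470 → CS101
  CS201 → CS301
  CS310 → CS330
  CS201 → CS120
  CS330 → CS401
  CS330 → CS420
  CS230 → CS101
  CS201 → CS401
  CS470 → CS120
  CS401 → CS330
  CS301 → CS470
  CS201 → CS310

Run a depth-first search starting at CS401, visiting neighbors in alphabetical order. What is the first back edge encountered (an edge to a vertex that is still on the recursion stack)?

CS330→CS401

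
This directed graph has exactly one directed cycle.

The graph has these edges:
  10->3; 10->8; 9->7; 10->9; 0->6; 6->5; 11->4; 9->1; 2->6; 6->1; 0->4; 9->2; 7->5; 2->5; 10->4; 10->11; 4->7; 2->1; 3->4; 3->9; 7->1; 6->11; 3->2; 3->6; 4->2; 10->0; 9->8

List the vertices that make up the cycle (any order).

2, 4, 6, 11

DFS with gray/black marking from 11:
11 gray
  4 gray
    2 gray
      5 gray
      5 black
      6 gray
        6→5: 5 black — skip
        6→11: 11 is gray → back edge
Back edge closes the cycle 11 → 4 → 2 → 6 → 11; its vertices are {2, 4, 6, 11}.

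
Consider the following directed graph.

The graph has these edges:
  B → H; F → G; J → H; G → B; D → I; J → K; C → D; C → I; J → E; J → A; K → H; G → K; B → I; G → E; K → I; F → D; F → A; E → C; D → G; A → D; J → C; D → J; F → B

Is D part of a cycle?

D is on a cycle iff D can reach itself via ≥1 edge.
D → J → C → D — yes.

Yes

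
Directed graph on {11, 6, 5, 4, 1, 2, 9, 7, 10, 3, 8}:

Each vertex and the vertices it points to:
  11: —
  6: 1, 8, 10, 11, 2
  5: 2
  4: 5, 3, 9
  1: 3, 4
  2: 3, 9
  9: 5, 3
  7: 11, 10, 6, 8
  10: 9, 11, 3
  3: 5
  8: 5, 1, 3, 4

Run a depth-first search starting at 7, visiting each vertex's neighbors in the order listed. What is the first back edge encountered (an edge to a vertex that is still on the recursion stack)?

DFS from 7 (visiting each vertex's neighbors in the order listed); mark gray on enter, black on exit:
7 gray
  11 gray
  11 black
  10 gray
    9 gray
      5 gray
        2 gray
          3 gray
            3→5: 5 is gray → back edge
First back edge: 3 → 5.

3→5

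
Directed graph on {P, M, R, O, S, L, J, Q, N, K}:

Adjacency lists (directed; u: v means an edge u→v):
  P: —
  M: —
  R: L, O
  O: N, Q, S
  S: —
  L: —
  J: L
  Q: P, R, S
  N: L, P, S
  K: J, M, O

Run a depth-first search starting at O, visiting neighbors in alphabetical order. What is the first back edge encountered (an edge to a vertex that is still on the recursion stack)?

R->O

DFS from O (visiting neighbors in alphabetical order); mark gray on enter, black on exit:
O gray
  N gray
    L gray
    L black
    P gray
    P black
    S gray
    S black
  N black
  Q gray
    Q→P: P black — skip
    R gray
      R→L: L black — skip
      R→O: O is gray → back edge
First back edge: R → O.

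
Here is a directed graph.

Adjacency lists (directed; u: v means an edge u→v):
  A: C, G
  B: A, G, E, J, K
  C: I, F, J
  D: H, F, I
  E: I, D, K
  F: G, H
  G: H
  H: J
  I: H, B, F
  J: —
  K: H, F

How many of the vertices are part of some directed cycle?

A vertex is on a directed cycle iff it belongs to a strongly connected component of size ≥ 2 (or has a self-loop).
The vertices on cycles are {A, B, C, D, E, I} — 6 in total.

6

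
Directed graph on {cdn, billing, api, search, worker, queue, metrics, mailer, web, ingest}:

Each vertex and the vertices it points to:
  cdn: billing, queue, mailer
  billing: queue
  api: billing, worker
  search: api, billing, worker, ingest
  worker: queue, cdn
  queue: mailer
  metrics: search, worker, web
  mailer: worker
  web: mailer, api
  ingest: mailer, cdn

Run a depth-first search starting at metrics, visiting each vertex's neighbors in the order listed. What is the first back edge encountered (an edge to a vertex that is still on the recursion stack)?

worker->queue

DFS from metrics (visiting each vertex's neighbors in the order listed); mark gray on enter, black on exit:
metrics gray
  search gray
    api gray
      billing gray
        queue gray
          mailer gray
            worker gray
              worker→queue: queue is gray → back edge
First back edge: worker → queue.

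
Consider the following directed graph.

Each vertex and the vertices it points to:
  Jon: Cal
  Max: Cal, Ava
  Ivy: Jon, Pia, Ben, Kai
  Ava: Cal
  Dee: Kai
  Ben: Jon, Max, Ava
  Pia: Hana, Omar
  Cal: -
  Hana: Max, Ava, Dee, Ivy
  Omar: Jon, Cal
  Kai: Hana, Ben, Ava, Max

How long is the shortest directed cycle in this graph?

For each vertex v, BFS finds the shortest path from v back to v.
The shortest such closed walk is Kai → Hana → Dee → Kai, length 3.

3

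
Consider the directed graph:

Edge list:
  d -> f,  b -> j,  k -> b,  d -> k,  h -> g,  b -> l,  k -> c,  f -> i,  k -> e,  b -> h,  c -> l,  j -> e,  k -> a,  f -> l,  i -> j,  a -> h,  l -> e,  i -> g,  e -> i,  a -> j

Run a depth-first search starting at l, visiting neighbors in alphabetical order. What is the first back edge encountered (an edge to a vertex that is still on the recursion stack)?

j->e

DFS from l (visiting neighbors in alphabetical order); mark gray on enter, black on exit:
l gray
  e gray
    i gray
      g gray
      g black
      j gray
        j→e: e is gray → back edge
First back edge: j → e.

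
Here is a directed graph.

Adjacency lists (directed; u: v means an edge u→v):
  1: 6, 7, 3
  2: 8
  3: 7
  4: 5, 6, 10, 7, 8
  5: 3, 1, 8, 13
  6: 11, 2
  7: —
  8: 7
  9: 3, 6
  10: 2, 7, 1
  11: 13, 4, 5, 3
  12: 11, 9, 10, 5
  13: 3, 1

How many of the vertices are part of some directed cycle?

7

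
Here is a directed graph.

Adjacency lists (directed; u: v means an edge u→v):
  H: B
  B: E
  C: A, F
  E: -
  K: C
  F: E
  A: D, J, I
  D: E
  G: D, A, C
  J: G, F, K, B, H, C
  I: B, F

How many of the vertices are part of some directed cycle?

5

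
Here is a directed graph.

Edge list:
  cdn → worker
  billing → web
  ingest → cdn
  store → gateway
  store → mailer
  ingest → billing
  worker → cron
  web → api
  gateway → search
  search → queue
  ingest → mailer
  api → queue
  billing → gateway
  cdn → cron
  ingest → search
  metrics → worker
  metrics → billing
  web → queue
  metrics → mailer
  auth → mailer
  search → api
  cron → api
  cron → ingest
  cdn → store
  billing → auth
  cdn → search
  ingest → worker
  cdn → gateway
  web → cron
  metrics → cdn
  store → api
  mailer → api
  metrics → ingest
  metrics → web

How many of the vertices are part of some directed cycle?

A vertex is on a directed cycle iff it belongs to a strongly connected component of size ≥ 2 (or has a self-loop).
The vertices on cycles are {cdn, web, cron, ingest, worker, billing} — 6 in total.

6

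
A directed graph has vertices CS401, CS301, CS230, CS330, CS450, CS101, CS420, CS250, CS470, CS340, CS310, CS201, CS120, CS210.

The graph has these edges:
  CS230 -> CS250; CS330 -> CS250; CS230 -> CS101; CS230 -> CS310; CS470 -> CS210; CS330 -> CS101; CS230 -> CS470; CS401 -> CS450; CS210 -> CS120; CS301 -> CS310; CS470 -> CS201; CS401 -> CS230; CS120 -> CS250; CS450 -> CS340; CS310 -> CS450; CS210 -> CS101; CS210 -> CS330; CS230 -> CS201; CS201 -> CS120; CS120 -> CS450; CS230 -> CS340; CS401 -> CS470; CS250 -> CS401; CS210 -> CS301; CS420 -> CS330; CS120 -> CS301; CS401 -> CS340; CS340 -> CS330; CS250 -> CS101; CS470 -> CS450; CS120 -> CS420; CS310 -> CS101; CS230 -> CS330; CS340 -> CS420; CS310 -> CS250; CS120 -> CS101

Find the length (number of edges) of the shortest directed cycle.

3

For each vertex v, BFS finds the shortest path from v back to v.
The shortest such closed walk is CS401 → CS230 → CS250 → CS401, length 3.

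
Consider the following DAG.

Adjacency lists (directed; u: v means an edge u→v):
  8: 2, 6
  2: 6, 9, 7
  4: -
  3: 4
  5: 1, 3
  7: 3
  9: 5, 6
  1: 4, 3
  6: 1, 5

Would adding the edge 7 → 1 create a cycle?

No

Adding 7→1 creates a cycle iff 1 can already reach 7.
Explore from 1: no path reaches 7. The graph stays acyclic.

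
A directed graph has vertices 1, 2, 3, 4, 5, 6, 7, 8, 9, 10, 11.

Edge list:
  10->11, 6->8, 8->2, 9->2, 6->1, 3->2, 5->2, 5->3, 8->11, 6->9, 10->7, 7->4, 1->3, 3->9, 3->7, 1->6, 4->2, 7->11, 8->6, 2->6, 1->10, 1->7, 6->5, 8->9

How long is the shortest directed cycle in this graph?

For each vertex v, BFS finds the shortest path from v back to v.
The shortest such closed walk is 1 → 6 → 1, length 2.

2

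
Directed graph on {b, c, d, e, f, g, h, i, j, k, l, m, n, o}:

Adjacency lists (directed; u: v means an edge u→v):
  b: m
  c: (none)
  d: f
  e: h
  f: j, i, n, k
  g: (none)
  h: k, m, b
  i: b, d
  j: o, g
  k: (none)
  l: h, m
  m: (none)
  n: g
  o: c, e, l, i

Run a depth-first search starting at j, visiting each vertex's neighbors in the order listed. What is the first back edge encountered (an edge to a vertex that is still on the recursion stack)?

f->j

DFS from j (visiting each vertex's neighbors in the order listed); mark gray on enter, black on exit:
j gray
  o gray
    c gray
    c black
    e gray
      h gray
        k gray
        k black
        m gray
        m black
        b gray
          b→m: m black — skip
        b black
      h black
    e black
    l gray
      l→h: h black — skip
      l→m: m black — skip
    l black
    i gray
      i→b: b black — skip
      d gray
        f gray
          f→j: j is gray → back edge
First back edge: f → j.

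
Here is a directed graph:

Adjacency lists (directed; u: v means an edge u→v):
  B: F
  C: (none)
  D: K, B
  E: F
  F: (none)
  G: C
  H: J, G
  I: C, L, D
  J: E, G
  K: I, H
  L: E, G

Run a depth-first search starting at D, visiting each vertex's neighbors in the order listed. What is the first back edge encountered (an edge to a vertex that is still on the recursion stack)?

DFS from D (visiting each vertex's neighbors in the order listed); mark gray on enter, black on exit:
D gray
  K gray
    I gray
      C gray
      C black
      L gray
        E gray
          F gray
          F black
        E black
        G gray
          G→C: C black — skip
        G black
      L black
      I→D: D is gray → back edge
First back edge: I → D.

I->D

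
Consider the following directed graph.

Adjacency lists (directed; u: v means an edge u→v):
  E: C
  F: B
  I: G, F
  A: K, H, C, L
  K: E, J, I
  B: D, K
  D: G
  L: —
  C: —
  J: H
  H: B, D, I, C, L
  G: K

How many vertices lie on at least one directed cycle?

A vertex is on a directed cycle iff it belongs to a strongly connected component of size ≥ 2 (or has a self-loop).
The vertices on cycles are {B, D, F, G, H, I, J, K} — 8 in total.

8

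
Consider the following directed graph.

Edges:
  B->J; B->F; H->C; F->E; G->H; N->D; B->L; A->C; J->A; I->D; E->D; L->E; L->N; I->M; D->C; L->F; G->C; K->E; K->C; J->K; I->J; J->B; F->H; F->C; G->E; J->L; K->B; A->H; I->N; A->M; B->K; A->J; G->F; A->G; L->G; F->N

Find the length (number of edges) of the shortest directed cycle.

2

For each vertex v, BFS finds the shortest path from v back to v.
The shortest such closed walk is J → B → J, length 2.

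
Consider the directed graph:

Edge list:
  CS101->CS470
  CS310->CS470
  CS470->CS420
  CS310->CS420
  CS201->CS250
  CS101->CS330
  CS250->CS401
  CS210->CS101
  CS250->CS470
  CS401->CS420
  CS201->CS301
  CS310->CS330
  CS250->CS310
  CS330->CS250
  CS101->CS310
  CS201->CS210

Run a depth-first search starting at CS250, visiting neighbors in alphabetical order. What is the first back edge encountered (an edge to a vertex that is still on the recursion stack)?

DFS from CS250 (visiting neighbors in alphabetical order); mark gray on enter, black on exit:
CS250 gray
  CS310 gray
    CS330 gray
      CS330→CS250: CS250 is gray → back edge
First back edge: CS330 → CS250.

CS330->CS250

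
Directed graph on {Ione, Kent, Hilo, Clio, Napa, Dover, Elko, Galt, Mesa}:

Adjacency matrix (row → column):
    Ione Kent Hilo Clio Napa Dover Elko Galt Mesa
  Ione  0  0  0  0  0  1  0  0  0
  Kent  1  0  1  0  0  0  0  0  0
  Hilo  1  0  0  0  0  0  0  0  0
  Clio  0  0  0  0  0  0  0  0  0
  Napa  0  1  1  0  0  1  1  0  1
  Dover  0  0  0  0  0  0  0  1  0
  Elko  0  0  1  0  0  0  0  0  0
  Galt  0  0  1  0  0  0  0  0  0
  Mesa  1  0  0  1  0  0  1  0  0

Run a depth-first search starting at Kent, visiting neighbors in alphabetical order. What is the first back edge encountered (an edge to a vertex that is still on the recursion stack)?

Galt->Hilo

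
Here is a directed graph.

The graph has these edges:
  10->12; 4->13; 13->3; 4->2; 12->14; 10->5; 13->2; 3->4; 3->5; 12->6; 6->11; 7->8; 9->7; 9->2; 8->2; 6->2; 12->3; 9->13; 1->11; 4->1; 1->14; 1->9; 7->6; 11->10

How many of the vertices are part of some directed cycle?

10

A vertex is on a directed cycle iff it belongs to a strongly connected component of size ≥ 2 (or has a self-loop).
The vertices on cycles are {1, 3, 4, 6, 7, 9, 10, 11, 12, 13} — 10 in total.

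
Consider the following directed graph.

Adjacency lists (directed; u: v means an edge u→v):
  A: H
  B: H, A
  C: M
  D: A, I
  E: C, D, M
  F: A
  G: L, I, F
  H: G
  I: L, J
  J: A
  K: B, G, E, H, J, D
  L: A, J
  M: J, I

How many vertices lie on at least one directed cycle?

A vertex is on a directed cycle iff it belongs to a strongly connected component of size ≥ 2 (or has a self-loop).
The vertices on cycles are {A, F, G, H, I, J, L} — 7 in total.

7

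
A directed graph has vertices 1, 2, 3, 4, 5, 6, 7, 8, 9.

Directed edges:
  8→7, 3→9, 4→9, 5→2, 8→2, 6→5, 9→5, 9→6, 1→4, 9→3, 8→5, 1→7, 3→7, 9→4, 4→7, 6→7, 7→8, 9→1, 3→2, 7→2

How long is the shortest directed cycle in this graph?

For each vertex v, BFS finds the shortest path from v back to v.
The shortest such closed walk is 9 → 4 → 9, length 2.

2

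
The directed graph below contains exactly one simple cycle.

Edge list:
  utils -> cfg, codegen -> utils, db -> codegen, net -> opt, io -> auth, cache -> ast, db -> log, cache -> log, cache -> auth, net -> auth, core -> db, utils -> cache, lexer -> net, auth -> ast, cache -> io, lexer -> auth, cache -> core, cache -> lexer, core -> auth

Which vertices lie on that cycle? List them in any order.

db, core, cache, utils, codegen

DFS with gray/black marking from utils:
utils gray
  cache gray
    log gray
    log black
    ast gray
    ast black
    lexer gray
      net gray
        auth gray
          auth→ast: ast black — skip
        auth black
        opt gray
        opt black
      net black
      lexer→auth: auth black — skip
    lexer black
    cache→auth: auth black — skip
    io gray
      io→auth: auth black — skip
    io black
    core gray
      db gray
        codegen gray
          codegen→utils: utils is gray → back edge
Back edge closes the cycle utils → cache → core → db → codegen → utils; its vertices are {db, core, cache, utils, codegen}.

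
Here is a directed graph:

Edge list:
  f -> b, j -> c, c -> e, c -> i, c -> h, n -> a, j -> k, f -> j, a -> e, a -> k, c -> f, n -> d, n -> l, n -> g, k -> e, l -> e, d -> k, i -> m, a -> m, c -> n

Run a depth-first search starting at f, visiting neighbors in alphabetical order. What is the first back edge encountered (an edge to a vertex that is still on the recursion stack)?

c->f

DFS from f (visiting neighbors in alphabetical order); mark gray on enter, black on exit:
f gray
  b gray
  b black
  j gray
    c gray
      e gray
      e black
      c→f: f is gray → back edge
First back edge: c → f.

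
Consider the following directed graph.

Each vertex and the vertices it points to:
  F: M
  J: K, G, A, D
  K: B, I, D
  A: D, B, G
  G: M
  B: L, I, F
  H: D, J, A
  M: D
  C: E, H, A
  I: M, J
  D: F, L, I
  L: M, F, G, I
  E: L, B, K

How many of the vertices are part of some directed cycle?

10

A vertex is on a directed cycle iff it belongs to a strongly connected component of size ≥ 2 (or has a self-loop).
The vertices on cycles are {A, B, D, F, G, I, J, K, L, M} — 10 in total.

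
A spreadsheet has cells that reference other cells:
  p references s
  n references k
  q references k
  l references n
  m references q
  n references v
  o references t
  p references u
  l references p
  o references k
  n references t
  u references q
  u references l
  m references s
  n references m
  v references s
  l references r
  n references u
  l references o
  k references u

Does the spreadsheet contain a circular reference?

DFS with white/gray/black marking, starting from p:
p gray
  s gray
  s black
  u gray
    l gray
      r gray
      r black
      n gray
        v gray
          v→s: s black — skip
        v black
        m gray
          m→s: s black — skip
          q gray
            k gray
              k→u: u is gray → back edge
Back edge found, so a cycle exists: u → l → n → m → q → k → u.

Yes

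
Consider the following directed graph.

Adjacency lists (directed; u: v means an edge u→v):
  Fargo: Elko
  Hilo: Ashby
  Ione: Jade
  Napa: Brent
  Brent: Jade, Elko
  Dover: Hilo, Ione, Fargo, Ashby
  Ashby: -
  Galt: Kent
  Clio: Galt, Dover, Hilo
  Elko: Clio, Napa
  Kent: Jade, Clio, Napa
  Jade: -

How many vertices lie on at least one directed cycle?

A vertex is on a directed cycle iff it belongs to a strongly connected component of size ≥ 2 (or has a self-loop).
The vertices on cycles are {Clio, Elko, Galt, Kent, Napa, Brent, Dover, Fargo} — 8 in total.

8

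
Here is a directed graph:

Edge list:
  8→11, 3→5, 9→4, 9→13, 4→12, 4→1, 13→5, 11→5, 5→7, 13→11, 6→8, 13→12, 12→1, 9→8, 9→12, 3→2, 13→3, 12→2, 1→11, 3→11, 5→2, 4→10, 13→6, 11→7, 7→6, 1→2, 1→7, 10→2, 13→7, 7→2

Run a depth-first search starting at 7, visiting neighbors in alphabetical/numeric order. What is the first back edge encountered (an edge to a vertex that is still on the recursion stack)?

5->7

DFS from 7 (visiting neighbors in alphabetical/numeric order); mark gray on enter, black on exit:
7 gray
  2 gray
  2 black
  6 gray
    8 gray
      11 gray
        5 gray
          5→2: 2 black — skip
          5→7: 7 is gray → back edge
First back edge: 5 → 7.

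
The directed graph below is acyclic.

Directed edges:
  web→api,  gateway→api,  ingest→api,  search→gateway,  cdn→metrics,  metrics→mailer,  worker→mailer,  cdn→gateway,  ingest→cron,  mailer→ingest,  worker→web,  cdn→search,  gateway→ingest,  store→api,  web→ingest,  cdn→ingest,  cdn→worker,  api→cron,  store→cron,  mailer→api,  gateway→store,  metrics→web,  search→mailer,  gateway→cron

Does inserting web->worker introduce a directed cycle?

Adding web→worker creates a cycle iff worker can already reach web.
Path from worker: worker → web.
So worker → … → web → worker is a cycle.

Yes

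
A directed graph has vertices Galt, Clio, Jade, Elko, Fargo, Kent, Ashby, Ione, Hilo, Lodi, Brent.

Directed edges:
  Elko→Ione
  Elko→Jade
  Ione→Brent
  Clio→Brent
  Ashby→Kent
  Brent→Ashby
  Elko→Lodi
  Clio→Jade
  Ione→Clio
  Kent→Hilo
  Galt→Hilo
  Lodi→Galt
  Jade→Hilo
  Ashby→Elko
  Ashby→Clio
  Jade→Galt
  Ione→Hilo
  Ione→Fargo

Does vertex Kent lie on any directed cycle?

No

Kent lies on a cycle iff there is a path from Kent back to itself.
Exploring from Kent, it never reaches itself; equivalently, its strongly connected component is a singleton.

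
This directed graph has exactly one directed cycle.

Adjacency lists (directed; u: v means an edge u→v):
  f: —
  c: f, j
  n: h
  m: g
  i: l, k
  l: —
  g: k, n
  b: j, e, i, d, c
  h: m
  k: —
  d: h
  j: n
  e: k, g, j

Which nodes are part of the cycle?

DFS with gray/black marking from h:
h gray
  m gray
    g gray
      k gray
      k black
      n gray
        n→h: h is gray → back edge
Back edge closes the cycle h → m → g → n → h; its vertices are {g, h, m, n}.

g, h, m, n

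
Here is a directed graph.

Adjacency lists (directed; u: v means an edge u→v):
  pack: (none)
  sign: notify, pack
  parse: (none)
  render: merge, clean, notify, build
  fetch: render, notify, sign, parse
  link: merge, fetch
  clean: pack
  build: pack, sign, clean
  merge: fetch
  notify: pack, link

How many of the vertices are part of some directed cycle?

7

A vertex is on a directed cycle iff it belongs to a strongly connected component of size ≥ 2 (or has a self-loop).
The vertices on cycles are {link, sign, build, fetch, merge, notify, render} — 7 in total.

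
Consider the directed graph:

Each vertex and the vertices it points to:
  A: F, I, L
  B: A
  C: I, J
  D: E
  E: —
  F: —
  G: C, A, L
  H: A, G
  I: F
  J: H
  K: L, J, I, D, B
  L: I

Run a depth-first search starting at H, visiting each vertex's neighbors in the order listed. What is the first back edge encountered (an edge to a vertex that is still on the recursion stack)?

J→H

DFS from H (visiting each vertex's neighbors in the order listed); mark gray on enter, black on exit:
H gray
  A gray
    F gray
    F black
    I gray
      I→F: F black — skip
    I black
    L gray
      L→I: I black — skip
    L black
  A black
  G gray
    C gray
      C→I: I black — skip
      J gray
        J→H: H is gray → back edge
First back edge: J → H.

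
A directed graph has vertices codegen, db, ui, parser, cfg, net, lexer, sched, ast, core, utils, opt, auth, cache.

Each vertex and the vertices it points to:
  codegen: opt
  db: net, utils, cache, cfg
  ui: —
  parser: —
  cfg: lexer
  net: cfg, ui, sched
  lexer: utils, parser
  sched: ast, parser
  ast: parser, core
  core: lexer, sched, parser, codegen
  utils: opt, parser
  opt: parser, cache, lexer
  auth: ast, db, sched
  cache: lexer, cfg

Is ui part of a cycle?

ui lies on a cycle iff there is a path from ui back to itself.
Exploring from ui, it never reaches itself; equivalently, its strongly connected component is a singleton.

No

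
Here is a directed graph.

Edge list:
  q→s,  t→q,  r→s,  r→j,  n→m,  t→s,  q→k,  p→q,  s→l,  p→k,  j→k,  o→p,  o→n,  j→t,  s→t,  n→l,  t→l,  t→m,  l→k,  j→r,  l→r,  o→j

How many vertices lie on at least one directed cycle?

A vertex is on a directed cycle iff it belongs to a strongly connected component of size ≥ 2 (or has a self-loop).
The vertices on cycles are {j, l, q, r, s, t} — 6 in total.

6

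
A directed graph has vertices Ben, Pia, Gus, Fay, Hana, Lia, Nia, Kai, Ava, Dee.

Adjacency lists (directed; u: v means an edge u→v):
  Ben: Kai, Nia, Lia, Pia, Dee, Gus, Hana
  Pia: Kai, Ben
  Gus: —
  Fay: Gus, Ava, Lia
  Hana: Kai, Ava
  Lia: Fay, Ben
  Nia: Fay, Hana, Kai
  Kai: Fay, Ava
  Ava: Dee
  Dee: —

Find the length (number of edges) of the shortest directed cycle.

2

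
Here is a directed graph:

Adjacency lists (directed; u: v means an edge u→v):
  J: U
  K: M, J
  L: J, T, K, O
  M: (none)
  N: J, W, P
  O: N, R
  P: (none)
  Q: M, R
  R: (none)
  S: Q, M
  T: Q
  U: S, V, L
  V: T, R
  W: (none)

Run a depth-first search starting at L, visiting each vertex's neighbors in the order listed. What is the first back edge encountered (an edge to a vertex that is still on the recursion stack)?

DFS from L (visiting each vertex's neighbors in the order listed); mark gray on enter, black on exit:
L gray
  J gray
    U gray
      S gray
        Q gray
          M gray
          M black
          R gray
          R black
        Q black
        S→M: M black — skip
      S black
      V gray
        T gray
          T→Q: Q black — skip
        T black
        V→R: R black — skip
      V black
      U→L: L is gray → back edge
First back edge: U → L.

U->L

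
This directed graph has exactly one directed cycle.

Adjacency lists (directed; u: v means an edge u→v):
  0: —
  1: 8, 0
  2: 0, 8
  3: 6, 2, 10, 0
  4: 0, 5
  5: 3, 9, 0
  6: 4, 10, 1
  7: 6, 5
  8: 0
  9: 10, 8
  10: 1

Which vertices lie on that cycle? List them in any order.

DFS with gray/black marking from 5:
5 gray
  3 gray
    6 gray
      4 gray
        0 gray
        0 black
        4→5: 5 is gray → back edge
Back edge closes the cycle 5 → 3 → 6 → 4 → 5; its vertices are {3, 4, 5, 6}.

3, 4, 5, 6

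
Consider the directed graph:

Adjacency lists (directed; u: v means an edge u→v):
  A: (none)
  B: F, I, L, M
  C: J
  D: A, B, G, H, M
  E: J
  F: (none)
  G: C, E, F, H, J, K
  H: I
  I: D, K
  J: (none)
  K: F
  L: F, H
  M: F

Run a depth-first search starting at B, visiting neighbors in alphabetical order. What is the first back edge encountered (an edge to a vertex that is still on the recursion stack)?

DFS from B (visiting neighbors in alphabetical order); mark gray on enter, black on exit:
B gray
  F gray
  F black
  I gray
    D gray
      A gray
      A black
      D→B: B is gray → back edge
First back edge: D → B.

D→B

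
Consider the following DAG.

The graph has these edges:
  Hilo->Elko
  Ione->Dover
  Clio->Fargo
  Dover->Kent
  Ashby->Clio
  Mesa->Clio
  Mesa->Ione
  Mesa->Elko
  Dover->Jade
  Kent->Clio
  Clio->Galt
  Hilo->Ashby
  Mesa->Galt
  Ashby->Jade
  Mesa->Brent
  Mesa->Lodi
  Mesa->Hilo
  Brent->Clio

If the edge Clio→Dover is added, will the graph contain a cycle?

Adding Clio→Dover creates a cycle iff Dover can already reach Clio.
Path from Dover: Dover → Kent → Clio.
So Dover → … → Clio → Dover is a cycle.

Yes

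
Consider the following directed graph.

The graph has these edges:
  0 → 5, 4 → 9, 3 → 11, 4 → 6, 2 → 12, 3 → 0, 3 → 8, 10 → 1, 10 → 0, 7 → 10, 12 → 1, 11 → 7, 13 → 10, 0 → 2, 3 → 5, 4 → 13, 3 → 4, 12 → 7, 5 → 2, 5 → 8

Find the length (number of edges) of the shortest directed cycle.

5

For each vertex v, BFS finds the shortest path from v back to v.
The shortest such closed walk is 0 → 2 → 12 → 7 → 10 → 0, length 5.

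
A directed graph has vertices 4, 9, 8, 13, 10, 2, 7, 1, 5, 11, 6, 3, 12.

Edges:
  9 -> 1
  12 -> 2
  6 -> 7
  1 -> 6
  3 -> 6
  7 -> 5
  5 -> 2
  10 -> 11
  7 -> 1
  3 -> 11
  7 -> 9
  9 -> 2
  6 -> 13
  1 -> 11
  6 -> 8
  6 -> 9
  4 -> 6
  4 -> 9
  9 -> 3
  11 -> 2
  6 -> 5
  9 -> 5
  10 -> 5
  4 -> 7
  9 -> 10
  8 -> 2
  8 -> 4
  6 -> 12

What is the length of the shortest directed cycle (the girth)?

3

For each vertex v, BFS finds the shortest path from v back to v.
The shortest such closed walk is 4 → 6 → 8 → 4, length 3.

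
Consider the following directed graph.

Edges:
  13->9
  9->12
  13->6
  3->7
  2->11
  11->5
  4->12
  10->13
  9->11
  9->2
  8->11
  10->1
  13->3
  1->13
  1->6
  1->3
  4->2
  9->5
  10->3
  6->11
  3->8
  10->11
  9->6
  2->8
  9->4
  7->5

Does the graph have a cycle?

DFS with white/gray/black marking, starting from 8:
8 gray
  11 gray
    5 gray
    5 black
  11 black
8 black
9 gray
  6 gray
    6→11: 11 black — skip
  6 black
  2 gray
    2→11: 11 black — skip
    2→8: 8 black — skip
  2 black
  9→5: 5 black — skip
  12 gray
  12 black
  4 gray
    4→12: 12 black — skip
    4→2: 2 black — skip
  4 black
  9→11: 11 black — skip
9 black
3 gray
  7 gray
    7→5: 5 black — skip
  7 black
  3→8: 8 black — skip
3 black
1 gray
  1→6: 6 black — skip
  13 gray
    13→9: 9 black — skip
    13→6: 6 black — skip
    13→3: 3 black — skip
  13 black
  1→3: 3 black — skip
1 black
10 gray
  10→3: 3 black — skip
  10→13: 13 black — skip
  10→11: 11 black — skip
  10→1: 1 black — skip
10 black
Every edge goes to a white or black vertex — no back edge, so the graph is acyclic.

No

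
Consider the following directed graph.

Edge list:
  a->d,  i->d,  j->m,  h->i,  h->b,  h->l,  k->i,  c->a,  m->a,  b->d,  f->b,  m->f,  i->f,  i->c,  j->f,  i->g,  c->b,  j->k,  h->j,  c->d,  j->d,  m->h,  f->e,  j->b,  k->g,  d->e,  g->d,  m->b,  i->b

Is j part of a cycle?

j is on a cycle iff j can reach itself via ≥1 edge.
j → m → h → j — yes.

Yes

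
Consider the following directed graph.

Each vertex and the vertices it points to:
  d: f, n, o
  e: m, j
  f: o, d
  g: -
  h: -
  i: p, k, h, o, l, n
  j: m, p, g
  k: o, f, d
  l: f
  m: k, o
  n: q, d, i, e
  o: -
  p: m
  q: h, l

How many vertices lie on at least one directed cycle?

A vertex is on a directed cycle iff it belongs to a strongly connected component of size ≥ 2 (or has a self-loop).
The vertices on cycles are {d, e, f, i, j, k, l, m, n, p, q} — 11 in total.

11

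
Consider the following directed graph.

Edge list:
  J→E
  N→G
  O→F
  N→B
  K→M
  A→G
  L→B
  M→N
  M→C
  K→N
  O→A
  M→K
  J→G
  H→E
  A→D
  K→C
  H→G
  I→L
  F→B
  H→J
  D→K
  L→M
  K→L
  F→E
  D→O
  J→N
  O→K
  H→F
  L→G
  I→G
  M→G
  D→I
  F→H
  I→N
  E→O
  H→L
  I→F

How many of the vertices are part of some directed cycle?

11

A vertex is on a directed cycle iff it belongs to a strongly connected component of size ≥ 2 (or has a self-loop).
The vertices on cycles are {A, D, E, F, H, I, J, K, L, M, O} — 11 in total.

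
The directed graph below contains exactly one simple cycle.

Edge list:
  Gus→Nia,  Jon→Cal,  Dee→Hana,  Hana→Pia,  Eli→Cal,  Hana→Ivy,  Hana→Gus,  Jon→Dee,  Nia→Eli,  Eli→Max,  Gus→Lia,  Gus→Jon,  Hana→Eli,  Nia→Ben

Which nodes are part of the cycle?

DFS with gray/black marking from Hana:
Hana gray
  Ivy gray
  Ivy black
  Eli gray
    Max gray
    Max black
    Cal gray
    Cal black
  Eli black
  Pia gray
  Pia black
  Gus gray
    Nia gray
      Ben gray
      Ben black
      Nia→Eli: Eli black — skip
    Nia black
    Jon gray
      Dee gray
        Dee→Hana: Hana is gray → back edge
Back edge closes the cycle Hana → Gus → Jon → Dee → Hana; its vertices are {Dee, Gus, Jon, Hana}.

Dee, Gus, Jon, Hana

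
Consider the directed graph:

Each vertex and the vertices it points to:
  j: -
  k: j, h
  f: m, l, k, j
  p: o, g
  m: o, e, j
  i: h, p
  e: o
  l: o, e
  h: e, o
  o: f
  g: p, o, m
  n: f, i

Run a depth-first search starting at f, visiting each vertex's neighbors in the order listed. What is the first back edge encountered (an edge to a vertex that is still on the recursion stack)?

o→f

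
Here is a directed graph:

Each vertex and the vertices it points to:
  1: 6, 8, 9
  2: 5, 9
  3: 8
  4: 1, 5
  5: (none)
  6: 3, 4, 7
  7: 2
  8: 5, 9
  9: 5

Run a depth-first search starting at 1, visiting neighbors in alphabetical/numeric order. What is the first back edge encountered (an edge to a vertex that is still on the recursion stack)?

4→1

DFS from 1 (visiting neighbors in alphabetical/numeric order); mark gray on enter, black on exit:
1 gray
  6 gray
    3 gray
      8 gray
        5 gray
        5 black
        9 gray
          9→5: 5 black — skip
        9 black
      8 black
    3 black
    4 gray
      4→1: 1 is gray → back edge
First back edge: 4 → 1.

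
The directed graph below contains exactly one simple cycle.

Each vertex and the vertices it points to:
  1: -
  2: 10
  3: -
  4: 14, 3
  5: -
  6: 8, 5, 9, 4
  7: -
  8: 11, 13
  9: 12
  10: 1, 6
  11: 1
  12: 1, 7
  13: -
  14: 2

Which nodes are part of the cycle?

DFS with gray/black marking from 10:
10 gray
  1 gray
  1 black
  6 gray
    8 gray
      11 gray
        11→1: 1 black — skip
      11 black
      13 gray
      13 black
    8 black
    5 gray
    5 black
    9 gray
      12 gray
        12→1: 1 black — skip
        7 gray
        7 black
      12 black
    9 black
    4 gray
      14 gray
        2 gray
          2→10: 10 is gray → back edge
Back edge closes the cycle 10 → 6 → 4 → 14 → 2 → 10; its vertices are {2, 4, 6, 10, 14}.

2, 4, 6, 10, 14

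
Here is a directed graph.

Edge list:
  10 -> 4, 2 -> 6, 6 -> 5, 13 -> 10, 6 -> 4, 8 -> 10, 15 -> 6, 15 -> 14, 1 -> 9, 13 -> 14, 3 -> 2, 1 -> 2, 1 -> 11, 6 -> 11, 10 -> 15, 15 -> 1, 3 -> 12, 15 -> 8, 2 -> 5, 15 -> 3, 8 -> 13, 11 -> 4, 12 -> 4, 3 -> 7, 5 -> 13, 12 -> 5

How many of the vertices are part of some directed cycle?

A vertex is on a directed cycle iff it belongs to a strongly connected component of size ≥ 2 (or has a self-loop).
The vertices on cycles are {1, 2, 3, 5, 6, 8, 10, 12, 13, 15} — 10 in total.

10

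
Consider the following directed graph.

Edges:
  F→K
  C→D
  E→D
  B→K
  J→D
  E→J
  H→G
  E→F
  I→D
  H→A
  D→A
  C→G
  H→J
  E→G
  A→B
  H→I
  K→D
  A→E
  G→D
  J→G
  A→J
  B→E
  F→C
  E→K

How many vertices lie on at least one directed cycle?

A vertex is on a directed cycle iff it belongs to a strongly connected component of size ≥ 2 (or has a self-loop).
The vertices on cycles are {A, B, C, D, E, F, G, J, K} — 9 in total.

9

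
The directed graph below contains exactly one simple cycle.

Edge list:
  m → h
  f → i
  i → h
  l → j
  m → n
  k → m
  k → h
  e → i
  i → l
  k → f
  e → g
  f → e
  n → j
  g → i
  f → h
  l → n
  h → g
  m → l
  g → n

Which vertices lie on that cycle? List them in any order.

DFS with gray/black marking from i:
i gray
  h gray
    g gray
      n gray
        j gray
        j black
      n black
      g→i: i is gray → back edge
Back edge closes the cycle i → h → g → i; its vertices are {g, h, i}.

g, h, i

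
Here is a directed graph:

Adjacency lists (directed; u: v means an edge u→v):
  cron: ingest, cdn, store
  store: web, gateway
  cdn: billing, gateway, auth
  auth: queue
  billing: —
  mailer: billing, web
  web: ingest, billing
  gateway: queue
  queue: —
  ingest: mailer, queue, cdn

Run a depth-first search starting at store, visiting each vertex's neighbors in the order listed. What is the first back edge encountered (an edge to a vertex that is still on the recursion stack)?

mailer→web

DFS from store (visiting each vertex's neighbors in the order listed); mark gray on enter, black on exit:
store gray
  web gray
    ingest gray
      mailer gray
        billing gray
        billing black
        mailer→web: web is gray → back edge
First back edge: mailer → web.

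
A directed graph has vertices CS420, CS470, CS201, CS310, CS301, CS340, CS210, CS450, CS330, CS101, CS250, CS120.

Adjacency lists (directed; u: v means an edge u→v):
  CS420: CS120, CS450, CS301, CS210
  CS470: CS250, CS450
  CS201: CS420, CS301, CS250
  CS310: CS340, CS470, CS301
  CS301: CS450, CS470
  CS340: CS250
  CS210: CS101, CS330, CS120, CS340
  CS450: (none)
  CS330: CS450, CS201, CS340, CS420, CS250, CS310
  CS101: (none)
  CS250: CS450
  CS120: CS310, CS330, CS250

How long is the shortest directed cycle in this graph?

3

For each vertex v, BFS finds the shortest path from v back to v.
The shortest such closed walk is CS210 → CS330 → CS420 → CS210, length 3.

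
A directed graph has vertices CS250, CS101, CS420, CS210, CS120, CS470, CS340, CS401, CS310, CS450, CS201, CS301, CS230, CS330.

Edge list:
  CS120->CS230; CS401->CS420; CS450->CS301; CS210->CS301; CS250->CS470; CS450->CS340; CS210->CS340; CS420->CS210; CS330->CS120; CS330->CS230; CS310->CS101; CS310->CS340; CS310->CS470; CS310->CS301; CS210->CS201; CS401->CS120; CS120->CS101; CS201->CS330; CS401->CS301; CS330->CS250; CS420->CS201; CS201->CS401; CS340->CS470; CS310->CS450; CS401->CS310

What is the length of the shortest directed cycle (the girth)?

3

For each vertex v, BFS finds the shortest path from v back to v.
The shortest such closed walk is CS201 → CS401 → CS420 → CS201, length 3.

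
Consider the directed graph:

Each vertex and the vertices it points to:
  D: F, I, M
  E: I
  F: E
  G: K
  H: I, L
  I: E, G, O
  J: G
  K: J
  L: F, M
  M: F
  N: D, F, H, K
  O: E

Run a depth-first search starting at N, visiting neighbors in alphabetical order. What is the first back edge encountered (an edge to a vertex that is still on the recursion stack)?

I→E

DFS from N (visiting neighbors in alphabetical order); mark gray on enter, black on exit:
N gray
  D gray
    F gray
      E gray
        I gray
          I→E: E is gray → back edge
First back edge: I → E.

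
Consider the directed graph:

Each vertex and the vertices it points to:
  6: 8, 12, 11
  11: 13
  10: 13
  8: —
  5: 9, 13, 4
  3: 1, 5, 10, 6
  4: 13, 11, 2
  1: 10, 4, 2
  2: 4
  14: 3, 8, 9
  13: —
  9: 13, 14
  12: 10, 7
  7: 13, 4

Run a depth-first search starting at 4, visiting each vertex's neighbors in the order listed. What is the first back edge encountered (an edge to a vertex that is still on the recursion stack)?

2→4

DFS from 4 (visiting each vertex's neighbors in the order listed); mark gray on enter, black on exit:
4 gray
  13 gray
  13 black
  11 gray
    11→13: 13 black — skip
  11 black
  2 gray
    2→4: 4 is gray → back edge
First back edge: 2 → 4.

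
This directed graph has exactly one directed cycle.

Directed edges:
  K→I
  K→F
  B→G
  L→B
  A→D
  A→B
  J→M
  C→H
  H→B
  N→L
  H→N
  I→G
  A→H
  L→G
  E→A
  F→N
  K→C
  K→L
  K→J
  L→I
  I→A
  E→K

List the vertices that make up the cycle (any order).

A, H, I, L, N

DFS with gray/black marking from A:
A gray
  H gray
    B gray
      G gray
      G black
    B black
    N gray
      L gray
        I gray
          I→G: G black — skip
          I→A: A is gray → back edge
Back edge closes the cycle A → H → N → L → I → A; its vertices are {A, H, I, L, N}.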